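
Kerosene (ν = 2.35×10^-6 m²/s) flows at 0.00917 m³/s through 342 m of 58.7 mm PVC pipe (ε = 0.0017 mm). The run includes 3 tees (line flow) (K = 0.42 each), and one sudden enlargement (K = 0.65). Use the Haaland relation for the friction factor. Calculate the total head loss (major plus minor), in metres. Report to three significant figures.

H_L ≈ 64.4 m

V = 4Q/(πD²) = 3.388 m/s; V²/2g = 0.5852 m
Re = 8.46×10^4, ε/D = 2.90×10^-5 → f = 0.01856 (Haaland)
Major: h_f = f(L/D)·V²/2g = 0.01856·5826·0.5852 = 63.30 m
Minor: ΣK = 1.91; h_m = ΣK·V²/2g = 1.118 m
Total H_L = 63.30 + 1.118 = 64.41 m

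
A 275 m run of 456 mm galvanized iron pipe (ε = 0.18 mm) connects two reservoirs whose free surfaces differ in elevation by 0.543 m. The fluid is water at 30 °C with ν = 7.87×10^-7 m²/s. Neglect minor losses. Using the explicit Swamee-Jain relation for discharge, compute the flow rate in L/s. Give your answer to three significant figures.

Swamee-Jain (Type II): Q = -0.965·√(gD⁵h_f/L)·ln[ε/(3.7D) + √(3.17ν²L/(gD³h_f))]
√(gD⁵h_f/L) = √(9.81·0.456⁵·0.543/275) = 0.01954
ε/(3.7D) = 1.07×10^-4; √(3.17ν²L/(gD³h_f)) = 3.27×10^-5
Q = -0.965·0.01954·ln(1.394×10^-4) = 0.1674 m³/s
Check: V = 1.03 m/s, Re = 5.94×10^5, f = 0.01692, h_f = 0.547 m ≈ 0.543 m ✓

Q ≈ 167 L/s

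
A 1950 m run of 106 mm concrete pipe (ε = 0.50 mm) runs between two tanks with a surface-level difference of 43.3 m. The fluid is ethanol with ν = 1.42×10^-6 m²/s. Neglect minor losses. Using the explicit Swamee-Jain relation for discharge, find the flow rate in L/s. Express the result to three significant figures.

Q ≈ 10.8 L/s

Swamee-Jain (Type II): Q = -0.965·√(gD⁵h_f/L)·ln[ε/(3.7D) + √(3.17ν²L/(gD³h_f))]
√(gD⁵h_f/L) = √(9.81·0.106⁵·43.3/1950) = 0.001707
ε/(3.7D) = 0.00127; √(3.17ν²L/(gD³h_f)) = 1.57×10^-4
Q = -0.965·0.001707·ln(0.001432) = 0.01079 m³/s
Check: V = 1.22 m/s, Re = 9.13×10^4, f = 0.03117, h_f = 43.7 m ≈ 43.3 m ✓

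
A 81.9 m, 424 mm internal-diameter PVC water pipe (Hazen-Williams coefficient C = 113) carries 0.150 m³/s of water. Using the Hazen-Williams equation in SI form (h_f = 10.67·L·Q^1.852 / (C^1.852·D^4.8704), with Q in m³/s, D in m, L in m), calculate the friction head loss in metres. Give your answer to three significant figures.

h_f ≈ 0.268 m

h_f = 10.67·81.9·0.150^1.852 / (113^1.852·0.424^4.8704) = 0.2680 m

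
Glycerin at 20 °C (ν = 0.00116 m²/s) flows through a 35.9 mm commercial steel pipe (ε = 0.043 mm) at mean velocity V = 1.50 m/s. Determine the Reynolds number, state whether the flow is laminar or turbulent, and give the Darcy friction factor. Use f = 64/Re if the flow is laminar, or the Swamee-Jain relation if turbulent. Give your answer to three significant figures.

Re ≈ 46.4; laminar; f = 64/Re ≈ 1.38

Re = VD/ν = 1.500·0.0359/0.00116 = 46.4
Re < 2300 → laminar → f = 64/Re = 1.379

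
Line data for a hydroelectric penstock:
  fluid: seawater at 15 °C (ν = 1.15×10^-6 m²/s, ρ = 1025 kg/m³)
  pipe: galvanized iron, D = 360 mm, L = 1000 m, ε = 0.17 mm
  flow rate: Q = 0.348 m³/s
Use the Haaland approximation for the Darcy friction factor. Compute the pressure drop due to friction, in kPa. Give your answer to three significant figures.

V = 4Q/(πD²) = 4·0.348/(π·0.360²) = 3.419 m/s
Re = VD/ν = 3.419·0.360/1.15×10^-6 = 1.07×10^6 → turbulent
ε/D = 0.17/360 = 4.72×10^-4
Haaland: f = 0.01695
h_f = f(L/D)V²/(2g) = 0.01695·(1000/0.360)·3.419²/(2·9.81) = 28.05 m
Δp = ρg·h_f = 1025·9.81·28.05 = 282.0 kPa

Δp ≈ 282 kPa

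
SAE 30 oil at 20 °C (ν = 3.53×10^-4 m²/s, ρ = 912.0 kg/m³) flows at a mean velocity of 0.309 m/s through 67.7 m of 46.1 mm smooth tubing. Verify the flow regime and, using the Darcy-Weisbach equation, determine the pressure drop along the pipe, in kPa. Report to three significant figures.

Δp ≈ 101 kPa

Re = VD/ν = 0.309·0.04610/3.53×10^-4 = 40.4 → laminar (Re < 2300)
f = 64/Re = 1.586
h_f = f(L/D)V²/(2g) = 1.586·(67.7/0.04610)·0.309²/(2·9.81) = 11.33 m
Δp = ρg·h_f = 912.0·9.81·11.33 = 101.4 kPa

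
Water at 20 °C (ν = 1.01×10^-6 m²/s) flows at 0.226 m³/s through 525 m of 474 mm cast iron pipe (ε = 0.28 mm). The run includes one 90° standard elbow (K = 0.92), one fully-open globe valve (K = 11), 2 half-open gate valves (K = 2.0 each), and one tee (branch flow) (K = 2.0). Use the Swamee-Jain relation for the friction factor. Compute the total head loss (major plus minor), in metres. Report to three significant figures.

V = 4Q/(πD²) = 1.281 m/s; V²/2g = 0.08360 m
Re = 6.01×10^5, ε/D = 5.91×10^-4 → f = 0.01818 (Swamee-Jain)
Major: h_f = f(L/D)·V²/2g = 0.01818·1108·0.08360 = 1.684 m
Minor: ΣK = 17.9; h_m = ΣK·V²/2g = 1.498 m
Total H_L = 1.684 + 1.498 = 3.182 m

H_L ≈ 3.18 m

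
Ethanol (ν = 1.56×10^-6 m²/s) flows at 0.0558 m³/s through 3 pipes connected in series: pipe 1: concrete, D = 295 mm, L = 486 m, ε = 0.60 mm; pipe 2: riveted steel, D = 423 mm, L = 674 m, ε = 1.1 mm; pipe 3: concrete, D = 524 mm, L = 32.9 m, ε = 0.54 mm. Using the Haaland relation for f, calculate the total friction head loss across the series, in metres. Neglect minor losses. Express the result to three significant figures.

H ≈ 1.72 m

Pipe 1: V = 0.8164 m/s, Re = 1.54×10^5, ε/D = 0.00203, f = 0.02457, h_1 = f(L/D)V²/2g = 1.375 m
Pipe 2: V = 0.3971 m/s, Re = 1.08×10^5, ε/D = 0.00260, f = 0.02639, h_2 = f(L/D)V²/2g = 0.3379 m
Pipe 3: V = 0.2588 m/s, Re = 8.69×10^4, ε/D = 0.00103, f = 0.02236, h_3 = f(L/D)V²/2g = 0.004790 m
Series → Q common, losses add: H = Σh = 1.718 m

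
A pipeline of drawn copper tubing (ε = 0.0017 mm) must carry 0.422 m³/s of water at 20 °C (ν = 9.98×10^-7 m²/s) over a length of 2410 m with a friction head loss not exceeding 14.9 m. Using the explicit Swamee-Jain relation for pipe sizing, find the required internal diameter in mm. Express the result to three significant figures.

Swamee-Jain (Type III): D = 0.66·[ε^1.25·(LQ²/(gh_f))^4.75 + ν·Q^9.4·(L/(gh_f))^5.2]^0.04
LQ²/(gh_f) = 2.936; L/(gh_f) = 16.49
Term 1 = ε^1.25·(…)^4.75 = 1.02×10^-5; Term 2 = ν·Q^9.4·(…)^5.2 = 6.40×10^-4
D = 0.66·(1.02×10^-5 + 6.40×10^-4)^0.04 = 0.4921 m = 492 mm
Check: V = 2.22 m/s, Re = 1.09×10^6, f = 0.01153, h_f = 14.2 m ≈ 14.9 m ✓

D ≈ 492 mm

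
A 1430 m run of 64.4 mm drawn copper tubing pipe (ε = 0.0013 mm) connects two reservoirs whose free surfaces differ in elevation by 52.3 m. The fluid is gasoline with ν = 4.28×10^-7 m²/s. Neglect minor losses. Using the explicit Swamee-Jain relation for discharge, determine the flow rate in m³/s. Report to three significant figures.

Q ≈ 0.00571 m³/s

Swamee-Jain (Type II): Q = -0.965·√(gD⁵h_f/L)·ln[ε/(3.7D) + √(3.17ν²L/(gD³h_f))]
√(gD⁵h_f/L) = √(9.81·0.0644⁵·52.3/1430) = 6.304×10^-4
ε/(3.7D) = 5.46×10^-6; √(3.17ν²L/(gD³h_f)) = 7.78×10^-5
Q = -0.965·6.304×10^-4·ln(8.330×10^-5) = 0.005714 m³/s
Check: V = 1.75 m/s, Re = 2.64×10^5, f = 0.01494, h_f = 52.0 m ≈ 52.3 m ✓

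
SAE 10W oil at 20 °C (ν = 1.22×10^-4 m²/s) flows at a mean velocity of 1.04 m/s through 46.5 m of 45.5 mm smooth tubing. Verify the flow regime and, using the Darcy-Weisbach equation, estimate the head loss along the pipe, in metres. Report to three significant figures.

h_f ≈ 9.30 m

Re = VD/ν = 1.04·0.04550/1.22×10^-4 = 388 → laminar (Re < 2300)
f = 64/Re = 0.1650
h_f = f(L/D)V²/(2g) = 0.1650·(46.5/0.04550)·1.04²/(2·9.81) = 9.296 m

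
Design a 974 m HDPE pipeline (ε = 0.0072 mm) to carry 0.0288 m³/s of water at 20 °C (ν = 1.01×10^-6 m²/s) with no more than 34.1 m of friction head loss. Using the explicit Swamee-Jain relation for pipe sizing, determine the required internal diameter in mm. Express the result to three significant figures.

D ≈ 126 mm

Swamee-Jain (Type III): D = 0.66·[ε^1.25·(LQ²/(gh_f))^4.75 + ν·Q^9.4·(L/(gh_f))^5.2]^0.04
LQ²/(gh_f) = 0.002415; L/(gh_f) = 2.912
Term 1 = ε^1.25·(…)^4.75 = 1.38×10^-19; Term 2 = ν·Q^9.4·(…)^5.2 = 8.63×10^-19
D = 0.66·(1.38×10^-19 + 8.63×10^-19)^0.04 = 0.1258 m = 126 mm
Check: V = 2.32 m/s, Re = 2.89×10^5, f = 0.01510, h_f = 32.0 m ≈ 34.1 m ✓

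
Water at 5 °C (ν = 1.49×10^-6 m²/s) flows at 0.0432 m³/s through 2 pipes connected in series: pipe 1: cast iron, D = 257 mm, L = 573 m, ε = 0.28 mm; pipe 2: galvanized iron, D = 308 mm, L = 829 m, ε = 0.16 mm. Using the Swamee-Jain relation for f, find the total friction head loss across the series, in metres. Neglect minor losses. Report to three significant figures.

Pipe 1: V = 0.8328 m/s, Re = 1.44×10^5, ε/D = 0.00109, f = 0.02200, h_1 = f(L/D)V²/2g = 1.734 m
Pipe 2: V = 0.5798 m/s, Re = 1.20×10^5, ε/D = 5.19×10^-4, f = 0.02005, h_2 = f(L/D)V²/2g = 0.9249 m
Series → Q common, losses add: H = Σh = 2.659 m

H ≈ 2.66 m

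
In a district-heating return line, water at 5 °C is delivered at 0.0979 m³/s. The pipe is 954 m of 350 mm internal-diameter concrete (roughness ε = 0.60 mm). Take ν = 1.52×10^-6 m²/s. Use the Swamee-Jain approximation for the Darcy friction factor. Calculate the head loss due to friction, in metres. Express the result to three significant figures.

h_f ≈ 3.38 m

V = 4Q/(πD²) = 4·0.0979/(π·0.350²) = 1.018 m/s
Re = VD/ν = 1.018·0.350/1.52×10^-6 = 2.34×10^5 → turbulent
ε/D = 0.60/350 = 0.00171
Swamee-Jain: f = 0.02350
h_f = f(L/D)V²/(2g) = 0.02350·(954/0.350)·1.018²/(2·9.81) = 3.381 m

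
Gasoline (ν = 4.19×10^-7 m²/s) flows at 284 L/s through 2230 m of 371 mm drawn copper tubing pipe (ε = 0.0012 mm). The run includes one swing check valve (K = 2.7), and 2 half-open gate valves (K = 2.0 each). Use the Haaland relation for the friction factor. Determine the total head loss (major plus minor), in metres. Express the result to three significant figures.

H_L ≈ 23.9 m

V = 4Q/(πD²) = 2.627 m/s; V²/2g = 0.3518 m
Re = 2.33×10^6, ε/D = 3.23×10^-6 → f = 0.01020 (Haaland)
Major: h_f = f(L/D)·V²/2g = 0.01020·6011·0.3518 = 21.57 m
Minor: ΣK = 6.70; h_m = ΣK·V²/2g = 2.357 m
Total H_L = 21.57 + 2.357 = 23.92 m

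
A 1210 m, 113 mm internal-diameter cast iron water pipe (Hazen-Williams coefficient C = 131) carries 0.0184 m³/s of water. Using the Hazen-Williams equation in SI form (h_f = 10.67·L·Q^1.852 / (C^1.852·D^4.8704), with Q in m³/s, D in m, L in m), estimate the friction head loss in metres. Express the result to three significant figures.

h_f = 10.67·1210·0.0184^1.852 / (131^1.852·0.113^4.8704) = 38.73 m

h_f ≈ 38.7 m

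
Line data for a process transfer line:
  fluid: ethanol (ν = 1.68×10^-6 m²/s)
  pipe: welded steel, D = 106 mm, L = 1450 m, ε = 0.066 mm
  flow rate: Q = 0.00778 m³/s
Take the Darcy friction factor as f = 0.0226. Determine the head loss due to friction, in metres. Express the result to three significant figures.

h_f ≈ 12.2 m

V = 4Q/(πD²) = 4·0.00778/(π·0.106²) = 0.8816 m/s
h_f = f(L/D)V²/(2g) = 0.02260·(1450/0.106)·0.8816²/(2·9.81) = 12.25 m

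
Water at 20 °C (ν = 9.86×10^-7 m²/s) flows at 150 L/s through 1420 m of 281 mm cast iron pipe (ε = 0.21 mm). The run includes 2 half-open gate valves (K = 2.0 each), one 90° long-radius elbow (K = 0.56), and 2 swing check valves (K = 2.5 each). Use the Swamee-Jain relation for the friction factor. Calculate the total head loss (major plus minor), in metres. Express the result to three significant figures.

V = 4Q/(πD²) = 2.419 m/s; V²/2g = 0.2982 m
Re = 6.89×10^5, ε/D = 7.47×10^-4 → f = 0.01896 (Swamee-Jain)
Major: h_f = f(L/D)·V²/2g = 0.01896·5053·0.2982 = 28.57 m
Minor: ΣK = 9.56; h_m = ΣK·V²/2g = 2.851 m
Total H_L = 28.57 + 2.851 = 31.42 m

H_L ≈ 31.4 m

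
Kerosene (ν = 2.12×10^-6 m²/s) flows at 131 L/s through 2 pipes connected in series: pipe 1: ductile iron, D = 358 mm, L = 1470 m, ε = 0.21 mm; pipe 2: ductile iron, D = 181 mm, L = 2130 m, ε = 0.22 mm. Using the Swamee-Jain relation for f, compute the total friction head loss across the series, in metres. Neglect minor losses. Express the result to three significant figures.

Pipe 1: V = 1.301 m/s, Re = 2.20×10^5, ε/D = 5.87×10^-4, f = 0.01923, h_1 = f(L/D)V²/2g = 6.816 m
Pipe 2: V = 5.091 m/s, Re = 4.35×10^5, ε/D = 0.00122, f = 0.02133, h_2 = f(L/D)V²/2g = 331.6 m
Series → Q common, losses add: H = Σh = 338.4 m

H ≈ 338 m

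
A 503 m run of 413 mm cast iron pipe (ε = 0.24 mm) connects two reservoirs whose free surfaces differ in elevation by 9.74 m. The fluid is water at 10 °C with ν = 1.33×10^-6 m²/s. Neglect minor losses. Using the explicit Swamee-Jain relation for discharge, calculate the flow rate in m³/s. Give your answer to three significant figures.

Swamee-Jain (Type II): Q = -0.965·√(gD⁵h_f/L)·ln[ε/(3.7D) + √(3.17ν²L/(gD³h_f))]
√(gD⁵h_f/L) = √(9.81·0.413⁵·9.74/503) = 0.04778
ε/(3.7D) = 1.57×10^-4; √(3.17ν²L/(gD³h_f)) = 2.05×10^-5
Q = -0.965·0.04778·ln(1.775×10^-4) = 0.3982 m³/s
Check: V = 2.97 m/s, Re = 9.23×10^5, f = 0.01786, h_f = 9.80 m ≈ 9.74 m ✓

Q ≈ 0.398 m³/s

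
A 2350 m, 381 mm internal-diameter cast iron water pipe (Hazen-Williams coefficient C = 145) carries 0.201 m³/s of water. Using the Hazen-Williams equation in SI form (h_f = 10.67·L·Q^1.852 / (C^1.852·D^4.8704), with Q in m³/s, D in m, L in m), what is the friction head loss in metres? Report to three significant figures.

h_f = 10.67·2350·0.201^1.852 / (145^1.852·0.381^4.8704) = 14.03 m

h_f ≈ 14.0 m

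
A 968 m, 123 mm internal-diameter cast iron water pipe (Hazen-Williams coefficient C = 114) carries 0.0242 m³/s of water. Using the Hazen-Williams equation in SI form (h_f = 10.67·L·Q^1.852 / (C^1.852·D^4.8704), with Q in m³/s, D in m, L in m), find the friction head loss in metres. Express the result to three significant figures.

h_f ≈ 44.1 m

h_f = 10.67·968·0.0242^1.852 / (114^1.852·0.123^4.8704) = 44.06 m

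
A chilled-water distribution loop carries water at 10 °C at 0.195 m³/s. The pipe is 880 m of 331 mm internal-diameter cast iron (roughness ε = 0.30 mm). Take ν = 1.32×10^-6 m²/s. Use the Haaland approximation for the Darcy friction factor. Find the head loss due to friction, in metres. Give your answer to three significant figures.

V = 4Q/(πD²) = 4·0.195/(π·0.331²) = 2.266 m/s
Re = VD/ν = 2.266·0.331/1.32×10^-6 = 5.68×10^5 → turbulent
ε/D = 0.30/331 = 9.06×10^-4
Haaland: f = 0.01971
h_f = f(L/D)V²/(2g) = 0.01971·(880/0.331)·2.266²/(2·9.81) = 13.71 m

h_f ≈ 13.7 m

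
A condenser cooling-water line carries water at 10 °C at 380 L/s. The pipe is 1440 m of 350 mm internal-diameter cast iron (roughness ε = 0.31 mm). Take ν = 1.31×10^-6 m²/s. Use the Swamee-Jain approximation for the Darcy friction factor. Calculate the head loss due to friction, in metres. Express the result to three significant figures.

h_f ≈ 63.7 m

V = 4Q/(πD²) = 4·0.380/(π·0.350²) = 3.950 m/s
Re = VD/ν = 3.950·0.350/1.31×10^-6 = 1.06×10^6 → turbulent
ε/D = 0.31/350 = 8.86×10^-4
Swamee-Jain: f = 0.01947
h_f = f(L/D)V²/(2g) = 0.01947·(1440/0.350)·3.950²/(2·9.81) = 63.70 m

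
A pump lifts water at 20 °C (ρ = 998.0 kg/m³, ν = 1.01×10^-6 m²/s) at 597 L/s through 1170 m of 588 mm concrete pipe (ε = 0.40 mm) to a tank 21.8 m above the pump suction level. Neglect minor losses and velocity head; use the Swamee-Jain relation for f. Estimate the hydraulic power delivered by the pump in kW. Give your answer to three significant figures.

P_hyd ≈ 180 kW

V = 4Q/(πD²) = 2.199 m/s; Re = 1.28×10^6; ε/D = 6.80×10^-4; f = 0.01832
h_f = f(L/D)V²/2g = 8.979 m
Total head H = z + h_f = 21.8 + 8.979 = 30.78 m
P_hyd = ρgQH = 998.0·9.81·0.597·30.78 = 179.9 kW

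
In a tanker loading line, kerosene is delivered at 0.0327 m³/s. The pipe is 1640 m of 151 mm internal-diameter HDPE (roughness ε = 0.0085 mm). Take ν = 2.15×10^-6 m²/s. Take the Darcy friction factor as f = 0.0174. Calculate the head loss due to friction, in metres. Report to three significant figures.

h_f ≈ 32.1 m

V = 4Q/(πD²) = 4·0.0327/(π·0.151²) = 1.826 m/s
h_f = f(L/D)V²/(2g) = 0.01740·(1640/0.151)·1.826²/(2·9.81) = 32.12 m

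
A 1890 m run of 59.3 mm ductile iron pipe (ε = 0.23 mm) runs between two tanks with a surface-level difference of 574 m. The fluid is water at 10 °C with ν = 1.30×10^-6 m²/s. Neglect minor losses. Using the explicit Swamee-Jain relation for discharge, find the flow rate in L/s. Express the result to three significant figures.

Swamee-Jain (Type II): Q = -0.965·√(gD⁵h_f/L)·ln[ε/(3.7D) + √(3.17ν²L/(gD³h_f))]
√(gD⁵h_f/L) = √(9.81·0.0593⁵·574/1890) = 0.001478
ε/(3.7D) = 0.00105; √(3.17ν²L/(gD³h_f)) = 9.29×10^-5
Q = -0.965·0.001478·ln(0.001141) = 0.009665 m³/s
Check: V = 3.50 m/s, Re = 1.60×10^5, f = 0.02907, h_f = 578 m ≈ 574 m ✓

Q ≈ 9.66 L/s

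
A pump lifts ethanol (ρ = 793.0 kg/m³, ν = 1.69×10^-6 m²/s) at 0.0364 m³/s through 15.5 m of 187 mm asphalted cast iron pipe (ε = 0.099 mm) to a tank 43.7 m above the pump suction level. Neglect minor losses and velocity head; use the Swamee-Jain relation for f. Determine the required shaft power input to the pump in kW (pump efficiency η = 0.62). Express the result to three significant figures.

V = 4Q/(πD²) = 1.325 m/s; Re = 1.47×10^5; ε/D = 5.29×10^-4; f = 0.01966
h_f = f(L/D)V²/2g = 0.1459 m
Total head H = z + h_f = 43.7 + 0.1459 = 43.85 m
P_hyd = ρgQH = 793.0·9.81·0.0364·43.85 = 12.42 kW
P_shaft = P_hyd/η = 12.42/0.62 = 20.03 kW

P_shaft ≈ 20.0 kW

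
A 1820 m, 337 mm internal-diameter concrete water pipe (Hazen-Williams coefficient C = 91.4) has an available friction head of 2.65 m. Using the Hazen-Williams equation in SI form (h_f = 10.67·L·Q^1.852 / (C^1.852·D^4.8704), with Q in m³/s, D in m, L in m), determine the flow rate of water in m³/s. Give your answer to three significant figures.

Rearranging: Q = [h_f·C^1.852·D^4.8704 / (10.67·L)]^(1/1.852)
Q = [2.65·91.4^1.852·0.337^4.8704 / (10.67·1820)]^0.540 = 0.04283 m³/s

Q ≈ 0.0428 m³/s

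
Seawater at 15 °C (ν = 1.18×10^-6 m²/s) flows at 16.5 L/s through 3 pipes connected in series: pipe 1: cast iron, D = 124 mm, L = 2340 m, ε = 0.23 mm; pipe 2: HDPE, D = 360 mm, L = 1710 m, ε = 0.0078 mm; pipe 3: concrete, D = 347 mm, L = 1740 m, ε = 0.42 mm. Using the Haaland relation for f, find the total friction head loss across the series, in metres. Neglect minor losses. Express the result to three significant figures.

Pipe 1: V = 1.366 m/s, Re = 1.44×10^5, ε/D = 0.00185, f = 0.02413, h_1 = f(L/D)V²/2g = 43.33 m
Pipe 2: V = 0.1621 m/s, Re = 4.95×10^4, ε/D = 2.17×10^-5, f = 0.02082, h_2 = f(L/D)V²/2g = 0.1324 m
Pipe 3: V = 0.1745 m/s, Re = 5.13×10^4, ε/D = 0.00121, f = 0.02423, h_3 = f(L/D)V²/2g = 0.1885 m
Series → Q common, losses add: H = Σh = 43.65 m

H ≈ 43.7 m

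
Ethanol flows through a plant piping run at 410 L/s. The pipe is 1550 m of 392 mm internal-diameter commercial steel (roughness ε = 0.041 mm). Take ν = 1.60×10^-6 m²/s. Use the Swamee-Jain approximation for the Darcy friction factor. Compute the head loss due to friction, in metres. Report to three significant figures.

h_f ≈ 32.1 m

V = 4Q/(πD²) = 4·0.410/(π·0.392²) = 3.397 m/s
Re = VD/ν = 3.397·0.392/1.60×10^-6 = 8.32×10^5 → turbulent
ε/D = 0.041/392 = 1.05×10^-4
Swamee-Jain: f = 0.01379
h_f = f(L/D)V²/(2g) = 0.01379·(1550/0.392)·3.397²/(2·9.81) = 32.07 m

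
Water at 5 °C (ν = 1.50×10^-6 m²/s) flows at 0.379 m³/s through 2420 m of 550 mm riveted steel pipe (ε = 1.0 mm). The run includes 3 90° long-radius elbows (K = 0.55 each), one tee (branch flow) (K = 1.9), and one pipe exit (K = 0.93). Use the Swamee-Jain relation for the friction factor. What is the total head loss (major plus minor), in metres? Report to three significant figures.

V = 4Q/(πD²) = 1.595 m/s; V²/2g = 0.1297 m
Re = 5.85×10^5, ε/D = 0.00182 → f = 0.02328 (Swamee-Jain)
Major: h_f = f(L/D)·V²/2g = 0.02328·4400·0.1297 = 13.29 m
Minor: ΣK = 4.48; h_m = ΣK·V²/2g = 0.5811 m
Total H_L = 13.29 + 0.5811 = 13.87 m

H_L ≈ 13.9 m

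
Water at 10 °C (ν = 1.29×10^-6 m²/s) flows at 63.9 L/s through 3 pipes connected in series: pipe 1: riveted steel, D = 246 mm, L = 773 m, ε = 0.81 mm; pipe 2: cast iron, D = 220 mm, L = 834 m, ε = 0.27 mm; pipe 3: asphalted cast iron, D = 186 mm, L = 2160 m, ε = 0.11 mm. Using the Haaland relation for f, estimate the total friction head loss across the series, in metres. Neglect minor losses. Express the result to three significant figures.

H ≈ 80.1 m

Pipe 1: V = 1.344 m/s, Re = 2.56×10^5, ε/D = 0.00329, f = 0.02736, h_1 = f(L/D)V²/2g = 7.920 m
Pipe 2: V = 1.681 m/s, Re = 2.87×10^5, ε/D = 0.00123, f = 0.02147, h_2 = f(L/D)V²/2g = 11.72 m
Pipe 3: V = 2.352 m/s, Re = 3.39×10^5, ε/D = 5.91×10^-4, f = 0.01846, h_3 = f(L/D)V²/2g = 60.42 m
Series → Q common, losses add: H = Σh = 80.06 m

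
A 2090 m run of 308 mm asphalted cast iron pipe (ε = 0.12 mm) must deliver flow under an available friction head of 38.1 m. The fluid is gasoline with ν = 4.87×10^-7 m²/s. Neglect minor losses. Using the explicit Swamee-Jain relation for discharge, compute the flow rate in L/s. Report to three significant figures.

Q ≈ 194 L/s

Swamee-Jain (Type II): Q = -0.965·√(gD⁵h_f/L)·ln[ε/(3.7D) + √(3.17ν²L/(gD³h_f))]
√(gD⁵h_f/L) = √(9.81·0.308⁵·38.1/2090) = 0.02226
ε/(3.7D) = 1.05×10^-4; √(3.17ν²L/(gD³h_f)) = 1.20×10^-5
Q = -0.965·0.02226·ln(1.173×10^-4) = 0.1945 m³/s
Check: V = 2.61 m/s, Re = 1.65×10^6, f = 0.01626, h_f = 38.3 m ≈ 38.1 m ✓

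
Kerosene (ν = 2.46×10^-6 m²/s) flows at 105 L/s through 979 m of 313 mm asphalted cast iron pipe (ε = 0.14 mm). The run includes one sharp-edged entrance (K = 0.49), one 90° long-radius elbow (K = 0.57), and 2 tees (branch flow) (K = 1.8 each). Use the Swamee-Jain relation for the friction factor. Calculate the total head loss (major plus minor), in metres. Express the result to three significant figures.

H_L ≈ 6.06 m

V = 4Q/(πD²) = 1.365 m/s; V²/2g = 0.09491 m
Re = 1.74×10^5, ε/D = 4.47×10^-4 → f = 0.01891 (Swamee-Jain)
Major: h_f = f(L/D)·V²/2g = 0.01891·3128·0.09491 = 5.615 m
Minor: ΣK = 4.66; h_m = ΣK·V²/2g = 0.4423 m
Total H_L = 5.615 + 0.4423 = 6.057 m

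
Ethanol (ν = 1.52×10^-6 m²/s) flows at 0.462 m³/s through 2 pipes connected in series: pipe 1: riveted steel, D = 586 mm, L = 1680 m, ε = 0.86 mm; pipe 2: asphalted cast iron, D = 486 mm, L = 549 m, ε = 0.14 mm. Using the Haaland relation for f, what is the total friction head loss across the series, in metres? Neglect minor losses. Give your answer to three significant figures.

H ≈ 15.0 m

Pipe 1: V = 1.713 m/s, Re = 6.60×10^5, ε/D = 0.00147, f = 0.02195, h_1 = f(L/D)V²/2g = 9.413 m
Pipe 2: V = 2.490 m/s, Re = 7.96×10^5, ε/D = 2.88×10^-4, f = 0.01564, h_2 = f(L/D)V²/2g = 5.587 m
Series → Q common, losses add: H = Σh = 15.00 m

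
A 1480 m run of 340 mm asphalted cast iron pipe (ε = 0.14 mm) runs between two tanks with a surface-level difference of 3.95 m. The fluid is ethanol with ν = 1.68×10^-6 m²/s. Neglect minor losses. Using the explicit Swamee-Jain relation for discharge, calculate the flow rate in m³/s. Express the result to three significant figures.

Q ≈ 0.0894 m³/s

Swamee-Jain (Type II): Q = -0.965·√(gD⁵h_f/L)·ln[ε/(3.7D) + √(3.17ν²L/(gD³h_f))]
√(gD⁵h_f/L) = √(9.81·0.340⁵·3.95/1480) = 0.01091
ε/(3.7D) = 1.11×10^-4; √(3.17ν²L/(gD³h_f)) = 9.32×10^-5
Q = -0.965·0.01091·ln(2.045×10^-4) = 0.08941 m³/s
Check: V = 0.985 m/s, Re = 1.99×10^5, f = 0.01846, h_f = 3.97 m ≈ 3.95 m ✓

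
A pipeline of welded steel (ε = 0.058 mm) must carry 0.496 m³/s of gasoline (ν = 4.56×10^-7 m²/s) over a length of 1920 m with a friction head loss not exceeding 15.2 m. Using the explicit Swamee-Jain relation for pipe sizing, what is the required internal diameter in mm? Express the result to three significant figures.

Swamee-Jain (Type III): D = 0.66·[ε^1.25·(LQ²/(gh_f))^4.75 + ν·Q^9.4·(L/(gh_f))^5.2]^0.04
LQ²/(gh_f) = 3.168; L/(gh_f) = 12.88
Term 1 = ε^1.25·(…)^4.75 = 0.00121; Term 2 = ν·Q^9.4·(…)^5.2 = 3.69×10^-4
D = 0.66·(0.00121 + 3.69×10^-4)^0.04 = 0.5099 m = 510 mm
Check: V = 2.43 m/s, Re = 2.72×10^6, f = 0.01293, h_f = 14.6 m ≈ 15.2 m ✓

D ≈ 510 mm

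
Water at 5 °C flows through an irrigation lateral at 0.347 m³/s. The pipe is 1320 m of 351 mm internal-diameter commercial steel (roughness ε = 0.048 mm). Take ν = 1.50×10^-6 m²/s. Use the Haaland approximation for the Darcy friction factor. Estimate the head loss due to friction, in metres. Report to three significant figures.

h_f ≈ 34.5 m

V = 4Q/(πD²) = 4·0.347/(π·0.351²) = 3.586 m/s
Re = VD/ν = 3.586·0.351/1.50×10^-6 = 8.39×10^5 → turbulent
ε/D = 0.048/351 = 1.37×10^-4
Haaland: f = 0.01401
h_f = f(L/D)V²/(2g) = 0.01401·(1320/0.351)·3.586²/(2·9.81) = 34.54 m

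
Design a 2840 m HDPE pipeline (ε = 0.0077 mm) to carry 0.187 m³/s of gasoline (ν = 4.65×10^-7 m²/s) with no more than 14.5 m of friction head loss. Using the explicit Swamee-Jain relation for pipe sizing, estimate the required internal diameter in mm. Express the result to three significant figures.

Swamee-Jain (Type III): D = 0.66·[ε^1.25·(LQ²/(gh_f))^4.75 + ν·Q^9.4·(L/(gh_f))^5.2]^0.04
LQ²/(gh_f) = 0.6982; L/(gh_f) = 19.97
Term 1 = ε^1.25·(…)^4.75 = 7.36×10^-8; Term 2 = ν·Q^9.4·(…)^5.2 = 3.84×10^-7
D = 0.66·(7.36×10^-8 + 3.84×10^-7)^0.04 = 0.3681 m = 368 mm
Check: V = 1.76 m/s, Re = 1.39×10^6, f = 0.01159, h_f = 14.1 m ≈ 14.5 m ✓

D ≈ 368 mm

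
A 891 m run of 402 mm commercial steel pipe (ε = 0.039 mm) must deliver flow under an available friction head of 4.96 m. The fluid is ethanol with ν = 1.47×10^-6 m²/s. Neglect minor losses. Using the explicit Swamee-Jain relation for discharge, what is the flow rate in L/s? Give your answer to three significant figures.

Q ≈ 221 L/s

Swamee-Jain (Type II): Q = -0.965·√(gD⁵h_f/L)·ln[ε/(3.7D) + √(3.17ν²L/(gD³h_f))]
√(gD⁵h_f/L) = √(9.81·0.402⁵·4.96/891) = 0.02394
ε/(3.7D) = 2.62×10^-5; √(3.17ν²L/(gD³h_f)) = 4.39×10^-5
Q = -0.965·0.02394·ln(7.016×10^-5) = 0.2210 m³/s
Check: V = 1.74 m/s, Re = 4.76×10^5, f = 0.01452, h_f = 4.97 m ≈ 4.96 m ✓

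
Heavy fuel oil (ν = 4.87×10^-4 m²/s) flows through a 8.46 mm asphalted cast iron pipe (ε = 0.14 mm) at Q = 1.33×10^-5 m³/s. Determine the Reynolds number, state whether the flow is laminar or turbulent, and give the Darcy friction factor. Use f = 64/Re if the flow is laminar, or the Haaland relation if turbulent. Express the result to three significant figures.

V = 4Q/(πD²) = 0.2366 m/s
Re = VD/ν = 0.2366·0.00846/4.87×10^-4 = 4.11
Re < 2300 → laminar → f = 64/Re = 15.57

Re ≈ 4.11; laminar; f = 64/Re ≈ 15.6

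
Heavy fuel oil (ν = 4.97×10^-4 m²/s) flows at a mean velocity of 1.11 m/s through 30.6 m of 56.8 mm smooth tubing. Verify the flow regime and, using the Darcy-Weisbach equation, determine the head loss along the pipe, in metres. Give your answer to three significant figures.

h_f ≈ 17.1 m

Re = VD/ν = 1.11·0.05680/4.97×10^-4 = 127 → laminar (Re < 2300)
f = 64/Re = 0.5045
h_f = f(L/D)V²/(2g) = 0.5045·(30.6/0.05680)·1.11²/(2·9.81) = 17.07 m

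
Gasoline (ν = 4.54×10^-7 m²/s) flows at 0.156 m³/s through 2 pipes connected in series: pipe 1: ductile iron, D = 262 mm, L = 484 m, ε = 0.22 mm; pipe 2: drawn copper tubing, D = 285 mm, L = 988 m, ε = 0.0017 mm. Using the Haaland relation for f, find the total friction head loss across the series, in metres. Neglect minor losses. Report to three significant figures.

Pipe 1: V = 2.894 m/s, Re = 1.67×10^6, ε/D = 8.40×10^-4, f = 0.01905, h_1 = f(L/D)V²/2g = 15.02 m
Pipe 2: V = 2.445 m/s, Re = 1.54×10^6, ε/D = 5.96×10^-6, f = 0.01093, h_2 = f(L/D)V²/2g = 11.55 m
Series → Q common, losses add: H = Σh = 26.57 m

H ≈ 26.6 m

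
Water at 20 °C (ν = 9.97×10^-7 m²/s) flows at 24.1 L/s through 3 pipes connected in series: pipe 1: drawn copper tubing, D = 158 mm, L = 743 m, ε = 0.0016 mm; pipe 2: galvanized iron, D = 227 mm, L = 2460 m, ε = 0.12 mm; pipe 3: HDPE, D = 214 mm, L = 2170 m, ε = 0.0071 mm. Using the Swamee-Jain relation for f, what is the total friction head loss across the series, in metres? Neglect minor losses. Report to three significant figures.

H ≈ 13.5 m

Pipe 1: V = 1.229 m/s, Re = 1.95×10^5, ε/D = 1.01×10^-5, f = 0.01570, h_1 = f(L/D)V²/2g = 5.687 m
Pipe 2: V = 0.5955 m/s, Re = 1.36×10^5, ε/D = 5.29×10^-4, f = 0.01982, h_2 = f(L/D)V²/2g = 3.882 m
Pipe 3: V = 0.6700 m/s, Re = 1.44×10^5, ε/D = 3.32×10^-5, f = 0.01683, h_3 = f(L/D)V²/2g = 3.905 m
Series → Q common, losses add: H = Σh = 13.47 m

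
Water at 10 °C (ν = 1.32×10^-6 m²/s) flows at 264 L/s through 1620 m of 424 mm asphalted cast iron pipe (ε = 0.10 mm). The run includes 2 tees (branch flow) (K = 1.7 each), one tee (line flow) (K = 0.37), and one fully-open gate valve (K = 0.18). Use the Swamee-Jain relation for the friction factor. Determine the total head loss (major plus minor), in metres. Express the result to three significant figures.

H_L ≈ 11.3 m

V = 4Q/(πD²) = 1.870 m/s; V²/2g = 0.1782 m
Re = 6.01×10^5, ε/D = 2.36×10^-4 → f = 0.01562 (Swamee-Jain)
Major: h_f = f(L/D)·V²/2g = 0.01562·3821·0.1782 = 10.64 m
Minor: ΣK = 3.95; h_m = ΣK·V²/2g = 0.7038 m
Total H_L = 10.64 + 0.7038 = 11.34 m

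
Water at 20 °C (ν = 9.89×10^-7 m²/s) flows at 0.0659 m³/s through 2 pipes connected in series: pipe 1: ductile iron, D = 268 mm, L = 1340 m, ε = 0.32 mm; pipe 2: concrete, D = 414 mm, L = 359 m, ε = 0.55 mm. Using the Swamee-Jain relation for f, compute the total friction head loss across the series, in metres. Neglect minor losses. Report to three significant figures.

H ≈ 7.70 m

Pipe 1: V = 1.168 m/s, Re = 3.17×10^5, ε/D = 0.00119, f = 0.02147, h_1 = f(L/D)V²/2g = 7.468 m
Pipe 2: V = 0.4895 m/s, Re = 2.05×10^5, ε/D = 0.00133, f = 0.02237, h_2 = f(L/D)V²/2g = 0.2370 m
Series → Q common, losses add: H = Σh = 7.705 m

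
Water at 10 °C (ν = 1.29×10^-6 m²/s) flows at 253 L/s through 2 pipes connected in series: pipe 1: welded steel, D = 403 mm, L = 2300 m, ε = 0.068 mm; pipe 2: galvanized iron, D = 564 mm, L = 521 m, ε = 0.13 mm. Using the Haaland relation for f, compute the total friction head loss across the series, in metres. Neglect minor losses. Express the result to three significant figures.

Pipe 1: V = 1.983 m/s, Re = 6.20×10^5, ε/D = 1.69×10^-4, f = 0.01472, h_1 = f(L/D)V²/2g = 16.84 m
Pipe 2: V = 1.013 m/s, Re = 4.43×10^5, ε/D = 2.30×10^-4, f = 0.01572, h_2 = f(L/D)V²/2g = 0.7590 m
Series → Q common, losses add: H = Σh = 17.60 m

H ≈ 17.6 m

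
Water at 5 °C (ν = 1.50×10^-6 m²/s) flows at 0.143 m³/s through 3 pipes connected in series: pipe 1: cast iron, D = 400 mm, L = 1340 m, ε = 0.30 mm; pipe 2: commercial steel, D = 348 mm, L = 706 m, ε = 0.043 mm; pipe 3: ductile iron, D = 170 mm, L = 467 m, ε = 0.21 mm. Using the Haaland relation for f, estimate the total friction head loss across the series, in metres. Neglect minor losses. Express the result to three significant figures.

H ≈ 125 m

Pipe 1: V = 1.138 m/s, Re = 3.03×10^5, ε/D = 7.50×10^-4, f = 0.01939, h_1 = f(L/D)V²/2g = 4.286 m
Pipe 2: V = 1.503 m/s, Re = 3.49×10^5, ε/D = 1.24×10^-4, f = 0.01514, h_2 = f(L/D)V²/2g = 3.538 m
Pipe 3: V = 6.300 m/s, Re = 7.14×10^5, ε/D = 0.00124, f = 0.02105, h_3 = f(L/D)V²/2g = 117.0 m
Series → Q common, losses add: H = Σh = 124.8 m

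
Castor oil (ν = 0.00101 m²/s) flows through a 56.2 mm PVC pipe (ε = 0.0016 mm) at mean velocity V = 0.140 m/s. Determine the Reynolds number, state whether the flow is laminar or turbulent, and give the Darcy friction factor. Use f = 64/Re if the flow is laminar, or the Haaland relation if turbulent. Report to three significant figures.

Re = VD/ν = 0.1400·0.0562/0.00101 = 7.79
Re < 2300 → laminar → f = 64/Re = 8.216

Re ≈ 7.79; laminar; f = 64/Re ≈ 8.22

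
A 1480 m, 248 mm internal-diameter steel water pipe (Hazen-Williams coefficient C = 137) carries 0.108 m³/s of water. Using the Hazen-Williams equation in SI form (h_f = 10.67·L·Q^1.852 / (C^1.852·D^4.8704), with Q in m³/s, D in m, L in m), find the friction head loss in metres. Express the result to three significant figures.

h_f = 10.67·1480·0.108^1.852 / (137^1.852·0.248^4.8704) = 25.14 m

h_f ≈ 25.1 m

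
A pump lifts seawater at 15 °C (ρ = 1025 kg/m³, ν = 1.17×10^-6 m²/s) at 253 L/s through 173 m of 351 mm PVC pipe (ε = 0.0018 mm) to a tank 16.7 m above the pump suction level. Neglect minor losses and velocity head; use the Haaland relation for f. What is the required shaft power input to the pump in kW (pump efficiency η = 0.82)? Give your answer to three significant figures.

P_shaft ≈ 58.3 kW

V = 4Q/(πD²) = 2.615 m/s; Re = 7.84×10^5; ε/D = 5.13×10^-6; f = 0.01215
h_f = f(L/D)V²/2g = 2.086 m
Total head H = z + h_f = 16.7 + 2.086 = 18.79 m
P_hyd = ρgQH = 1025·9.81·0.253·18.79 = 47.79 kW
P_shaft = P_hyd/η = 47.79/0.82 = 58.28 kW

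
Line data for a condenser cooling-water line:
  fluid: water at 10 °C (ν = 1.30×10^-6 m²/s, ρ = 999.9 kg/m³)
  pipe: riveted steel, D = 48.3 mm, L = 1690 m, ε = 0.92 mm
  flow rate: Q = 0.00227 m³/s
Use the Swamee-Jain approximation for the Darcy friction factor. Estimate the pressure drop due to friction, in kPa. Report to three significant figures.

Δp ≈ 1320 kPa

V = 4Q/(πD²) = 4·0.00227/(π·0.0483²) = 1.239 m/s
Re = VD/ν = 1.239·0.0483/1.30×10^-6 = 4.60×10^4 → turbulent
ε/D = 0.92/48.3 = 0.0190
Swamee-Jain: f = 0.04901
h_f = f(L/D)V²/(2g) = 0.04901·(1690/0.0483)·1.239²/(2·9.81) = 134.1 m
Δp = ρg·h_f = 999.9·9.81·134.1 = 1316 kPa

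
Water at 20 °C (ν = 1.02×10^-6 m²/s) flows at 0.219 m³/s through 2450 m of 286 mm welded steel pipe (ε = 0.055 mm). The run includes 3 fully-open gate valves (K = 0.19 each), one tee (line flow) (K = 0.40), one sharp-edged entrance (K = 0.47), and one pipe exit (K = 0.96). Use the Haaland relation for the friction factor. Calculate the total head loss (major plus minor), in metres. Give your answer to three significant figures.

H_L ≈ 75.2 m

V = 4Q/(πD²) = 3.409 m/s; V²/2g = 0.5923 m
Re = 9.56×10^5, ε/D = 1.92×10^-4 → f = 0.01455 (Haaland)
Major: h_f = f(L/D)·V²/2g = 0.01455·8566·0.5923 = 73.82 m
Minor: ΣK = 2.40; h_m = ΣK·V²/2g = 1.422 m
Total H_L = 73.82 + 1.422 = 75.24 m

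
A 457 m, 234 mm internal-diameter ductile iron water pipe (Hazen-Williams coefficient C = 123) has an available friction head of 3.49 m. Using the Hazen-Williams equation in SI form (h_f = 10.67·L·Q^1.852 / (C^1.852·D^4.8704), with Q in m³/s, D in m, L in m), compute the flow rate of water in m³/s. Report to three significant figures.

Rearranging: Q = [h_f·C^1.852·D^4.8704 / (10.67·L)]^(1/1.852)
Q = [3.49·123^1.852·0.234^4.8704 / (10.67·457)]^0.540 = 0.05405 m³/s

Q ≈ 0.0540 m³/s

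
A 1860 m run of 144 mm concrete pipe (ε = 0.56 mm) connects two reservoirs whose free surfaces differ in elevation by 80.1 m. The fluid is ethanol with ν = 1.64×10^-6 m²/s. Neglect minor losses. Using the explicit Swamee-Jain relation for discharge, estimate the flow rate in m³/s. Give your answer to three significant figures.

Q ≈ 0.0335 m³/s

Swamee-Jain (Type II): Q = -0.965·√(gD⁵h_f/L)·ln[ε/(3.7D) + √(3.17ν²L/(gD³h_f))]
√(gD⁵h_f/L) = √(9.81·0.144⁵·80.1/1860) = 0.005114
ε/(3.7D) = 0.00105; √(3.17ν²L/(gD³h_f)) = 8.22×10^-5
Q = -0.965·0.005114·ln(0.001133) = 0.03348 m³/s
Check: V = 2.06 m/s, Re = 1.80×10^5, f = 0.02899, h_f = 80.6 m ≈ 80.1 m ✓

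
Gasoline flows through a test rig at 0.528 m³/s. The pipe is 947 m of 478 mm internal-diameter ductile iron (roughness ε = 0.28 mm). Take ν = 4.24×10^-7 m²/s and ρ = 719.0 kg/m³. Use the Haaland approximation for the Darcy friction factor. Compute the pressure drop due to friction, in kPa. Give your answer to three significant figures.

Δp ≈ 108 kPa

V = 4Q/(πD²) = 4·0.528/(π·0.478²) = 2.942 m/s
Re = VD/ν = 2.942·0.478/4.24×10^-7 = 3.32×10^6 → turbulent
ε/D = 0.28/478 = 5.86×10^-4
Haaland: f = 0.01746
h_f = f(L/D)V²/(2g) = 0.01746·(947/0.478)·2.942²/(2·9.81) = 15.27 m
Δp = ρg·h_f = 719.0·9.81·15.27 = 107.7 kPa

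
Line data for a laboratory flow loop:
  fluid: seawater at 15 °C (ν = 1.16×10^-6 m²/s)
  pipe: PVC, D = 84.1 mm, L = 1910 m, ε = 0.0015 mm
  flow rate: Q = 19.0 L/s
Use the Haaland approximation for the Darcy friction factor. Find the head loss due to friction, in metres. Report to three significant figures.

V = 4Q/(πD²) = 4·0.0190/(π·0.0841²) = 3.420 m/s
Re = VD/ν = 3.420·0.0841/1.16×10^-6 = 2.48×10^5 → turbulent
ε/D = 0.0015/84.1 = 1.78×10^-5
Haaland: f = 0.01500
h_f = f(L/D)V²/(2g) = 0.01500·(1910/0.0841)·3.420²/(2·9.81) = 203.1 m

h_f ≈ 203 m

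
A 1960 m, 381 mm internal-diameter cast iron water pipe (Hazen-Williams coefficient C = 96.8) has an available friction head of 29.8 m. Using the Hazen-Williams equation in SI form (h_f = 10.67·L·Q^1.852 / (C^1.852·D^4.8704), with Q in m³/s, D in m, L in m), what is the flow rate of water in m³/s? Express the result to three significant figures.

Rearranging: Q = [h_f·C^1.852·D^4.8704 / (10.67·L)]^(1/1.852)
Q = [29.8·96.8^1.852·0.381^4.8704 / (10.67·1960)]^0.540 = 0.2223 m³/s

Q ≈ 0.222 m³/s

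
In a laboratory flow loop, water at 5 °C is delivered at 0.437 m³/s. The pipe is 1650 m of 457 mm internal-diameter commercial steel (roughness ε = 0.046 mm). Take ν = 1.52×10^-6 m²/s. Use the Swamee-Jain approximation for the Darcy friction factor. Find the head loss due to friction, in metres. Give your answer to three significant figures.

h_f ≈ 18.0 m

V = 4Q/(πD²) = 4·0.437/(π·0.457²) = 2.664 m/s
Re = VD/ν = 2.664·0.457/1.52×10^-6 = 8.01×10^5 → turbulent
ε/D = 0.046/457 = 1.01×10^-4
Swamee-Jain: f = 0.01378
h_f = f(L/D)V²/(2g) = 0.01378·(1650/0.457)·2.664²/(2·9.81) = 18.00 m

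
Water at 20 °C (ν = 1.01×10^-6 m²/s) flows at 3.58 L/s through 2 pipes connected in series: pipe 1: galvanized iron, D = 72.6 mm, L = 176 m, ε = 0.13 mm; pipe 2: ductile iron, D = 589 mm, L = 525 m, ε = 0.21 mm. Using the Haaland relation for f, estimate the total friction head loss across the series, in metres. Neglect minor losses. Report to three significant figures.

H ≈ 2.34 m

Pipe 1: V = 0.8648 m/s, Re = 6.22×10^4, ε/D = 0.00179, f = 0.02527, h_1 = f(L/D)V²/2g = 2.335 m
Pipe 2: V = 0.01314 m/s, Re = 7660, ε/D = 3.57×10^-4, f = 0.03364, h_2 = f(L/D)V²/2g = 2.638×10^-4 m
Series → Q common, losses add: H = Σh = 2.335 m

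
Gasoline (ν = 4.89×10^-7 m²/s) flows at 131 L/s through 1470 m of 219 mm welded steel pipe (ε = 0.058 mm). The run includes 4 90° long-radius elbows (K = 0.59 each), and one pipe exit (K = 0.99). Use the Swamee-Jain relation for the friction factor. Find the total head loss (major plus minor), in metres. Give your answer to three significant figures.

H_L ≈ 64.8 m

V = 4Q/(πD²) = 3.478 m/s; V²/2g = 0.6164 m
Re = 1.56×10^6, ε/D = 2.65×10^-4 → f = 0.01516 (Swamee-Jain)
Major: h_f = f(L/D)·V²/2g = 0.01516·6712·0.6164 = 62.73 m
Minor: ΣK = 3.35; h_m = ΣK·V²/2g = 2.065 m
Total H_L = 62.73 + 2.065 = 64.79 m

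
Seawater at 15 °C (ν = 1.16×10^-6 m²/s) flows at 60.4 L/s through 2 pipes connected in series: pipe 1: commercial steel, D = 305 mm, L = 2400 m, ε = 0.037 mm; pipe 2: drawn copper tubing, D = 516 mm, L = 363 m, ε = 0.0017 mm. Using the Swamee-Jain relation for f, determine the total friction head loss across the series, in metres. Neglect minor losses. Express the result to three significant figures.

H ≈ 4.53 m

Pipe 1: V = 0.8267 m/s, Re = 2.17×10^5, ε/D = 1.21×10^-4, f = 0.01635, h_1 = f(L/D)V²/2g = 4.482 m
Pipe 2: V = 0.2888 m/s, Re = 1.28×10^5, ε/D = 3.29×10^-6, f = 0.01699, h_2 = f(L/D)V²/2g = 0.05081 m
Series → Q common, losses add: H = Σh = 4.533 m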